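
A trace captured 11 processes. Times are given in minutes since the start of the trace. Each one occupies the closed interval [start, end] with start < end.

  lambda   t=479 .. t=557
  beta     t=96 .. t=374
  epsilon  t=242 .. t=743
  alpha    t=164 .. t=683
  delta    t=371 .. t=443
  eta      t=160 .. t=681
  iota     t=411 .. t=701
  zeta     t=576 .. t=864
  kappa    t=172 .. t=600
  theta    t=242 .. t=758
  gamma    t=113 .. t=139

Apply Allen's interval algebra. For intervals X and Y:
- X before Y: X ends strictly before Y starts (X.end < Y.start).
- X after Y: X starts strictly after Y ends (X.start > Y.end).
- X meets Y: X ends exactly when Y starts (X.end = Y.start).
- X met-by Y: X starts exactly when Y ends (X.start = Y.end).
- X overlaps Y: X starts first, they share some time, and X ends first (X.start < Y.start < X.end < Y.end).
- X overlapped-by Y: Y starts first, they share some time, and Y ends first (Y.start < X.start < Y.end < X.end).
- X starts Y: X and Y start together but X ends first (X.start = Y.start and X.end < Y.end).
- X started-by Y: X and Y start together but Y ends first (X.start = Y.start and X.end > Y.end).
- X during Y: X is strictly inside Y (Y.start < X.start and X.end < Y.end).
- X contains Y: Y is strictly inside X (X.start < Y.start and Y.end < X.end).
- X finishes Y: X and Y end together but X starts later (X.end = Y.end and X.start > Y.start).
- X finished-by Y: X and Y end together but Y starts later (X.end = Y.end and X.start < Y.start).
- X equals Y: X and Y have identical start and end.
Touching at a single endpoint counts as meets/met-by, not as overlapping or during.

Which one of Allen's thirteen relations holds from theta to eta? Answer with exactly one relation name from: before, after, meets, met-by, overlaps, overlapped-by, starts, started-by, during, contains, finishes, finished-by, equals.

overlapped-by

theta = [t=242, t=758]; eta = [t=160, t=681].
Compare endpoints: theta.start > eta.start, theta.start < eta.end, theta.end > eta.start, theta.end > eta.end.
That pattern is 'overlapped-by'.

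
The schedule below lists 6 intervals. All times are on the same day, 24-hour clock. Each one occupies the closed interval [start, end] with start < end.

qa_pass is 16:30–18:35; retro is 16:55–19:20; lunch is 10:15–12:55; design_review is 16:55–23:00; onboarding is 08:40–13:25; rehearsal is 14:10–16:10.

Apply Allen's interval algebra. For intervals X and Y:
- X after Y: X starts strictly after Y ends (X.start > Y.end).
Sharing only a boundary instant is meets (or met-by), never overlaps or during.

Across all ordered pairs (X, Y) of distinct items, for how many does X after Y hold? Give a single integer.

Checking all 30 ordered pairs for relation 'after'; matching pairs in alphabetical order:
(design_review, lunch): design_review after lunch ✓
(design_review, onboarding): design_review after onboarding ✓
(design_review, rehearsal): design_review after rehearsal ✓
(qa_pass, lunch): qa_pass after lunch ✓
(qa_pass, onboarding): qa_pass after onboarding ✓
(qa_pass, rehearsal): qa_pass after rehearsal ✓
(rehearsal, lunch): rehearsal after lunch ✓
(rehearsal, onboarding): rehearsal after onboarding ✓
(retro, lunch): retro after lunch ✓
(retro, onboarding): retro after onboarding ✓
(retro, rehearsal): retro after rehearsal ✓
Count: 11.

11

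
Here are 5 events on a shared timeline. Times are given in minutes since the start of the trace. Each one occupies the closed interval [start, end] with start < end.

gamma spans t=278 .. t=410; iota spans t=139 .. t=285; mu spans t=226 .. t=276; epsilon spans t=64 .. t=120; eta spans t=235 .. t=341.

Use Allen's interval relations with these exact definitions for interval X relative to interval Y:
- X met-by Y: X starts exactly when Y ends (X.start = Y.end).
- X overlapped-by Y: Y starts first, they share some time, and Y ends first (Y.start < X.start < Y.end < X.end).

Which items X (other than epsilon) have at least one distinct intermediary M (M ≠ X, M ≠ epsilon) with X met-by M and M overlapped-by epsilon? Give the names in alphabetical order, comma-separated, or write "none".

none

Target epsilon = [t=64, t=120].
Intermediaries M with M overlapped-by epsilon: none.
Union: none.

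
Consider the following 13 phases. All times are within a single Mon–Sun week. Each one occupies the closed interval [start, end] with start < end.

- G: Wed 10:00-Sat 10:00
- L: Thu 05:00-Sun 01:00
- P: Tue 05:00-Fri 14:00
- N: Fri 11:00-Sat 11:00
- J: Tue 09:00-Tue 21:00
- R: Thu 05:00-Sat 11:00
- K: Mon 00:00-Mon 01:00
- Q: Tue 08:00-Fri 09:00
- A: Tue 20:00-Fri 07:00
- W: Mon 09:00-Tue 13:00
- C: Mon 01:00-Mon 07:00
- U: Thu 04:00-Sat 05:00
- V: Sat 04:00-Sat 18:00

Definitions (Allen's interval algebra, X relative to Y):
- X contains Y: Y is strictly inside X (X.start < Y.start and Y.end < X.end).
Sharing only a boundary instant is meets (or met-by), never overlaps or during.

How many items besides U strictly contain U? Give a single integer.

Target U = [Thu 04:00, Sat 05:00].
A [Tue 20:00, Fri 07:00] → overlaps → no.
C [Mon 01:00, Mon 07:00] → before → no.
G [Wed 10:00, Sat 10:00] → contains → counts.
J [Tue 09:00, Tue 21:00] → before → no.
K [Mon 00:00, Mon 01:00] → before → no.
L [Thu 05:00, Sun 01:00] → overlapped-by → no.
N [Fri 11:00, Sat 11:00] → overlapped-by → no.
P [Tue 05:00, Fri 14:00] → overlaps → no.
Q [Tue 08:00, Fri 09:00] → overlaps → no.
R [Thu 05:00, Sat 11:00] → overlapped-by → no.
V [Sat 04:00, Sat 18:00] → overlapped-by → no.
W [Mon 09:00, Tue 13:00] → before → no.
Total: 1.

1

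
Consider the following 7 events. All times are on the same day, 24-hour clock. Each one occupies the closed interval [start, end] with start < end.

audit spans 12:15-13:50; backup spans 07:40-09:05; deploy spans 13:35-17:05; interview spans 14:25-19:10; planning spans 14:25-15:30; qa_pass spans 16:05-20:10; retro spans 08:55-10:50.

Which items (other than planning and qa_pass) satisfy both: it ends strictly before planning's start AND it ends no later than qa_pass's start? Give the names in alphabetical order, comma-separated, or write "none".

audit, backup, retro

Conditions: its end is strictly before planning's start (X.end < 14:25) AND its end is no later than qa_pass's start (X.end <= 16:05).
audit: end 13:50 < 14:25? ✓; end 13:50 <= 16:05? ✓ → yes.
backup: end 09:05 < 14:25? ✓; end 09:05 <= 16:05? ✓ → yes.
deploy: end 17:05 < 14:25? ✗; end 17:05 <= 16:05? ✗ → no.
interview: end 19:10 < 14:25? ✗; end 19:10 <= 16:05? ✗ → no.
retro: end 10:50 < 14:25? ✓; end 10:50 <= 16:05? ✓ → yes.
Result: audit, backup, retro.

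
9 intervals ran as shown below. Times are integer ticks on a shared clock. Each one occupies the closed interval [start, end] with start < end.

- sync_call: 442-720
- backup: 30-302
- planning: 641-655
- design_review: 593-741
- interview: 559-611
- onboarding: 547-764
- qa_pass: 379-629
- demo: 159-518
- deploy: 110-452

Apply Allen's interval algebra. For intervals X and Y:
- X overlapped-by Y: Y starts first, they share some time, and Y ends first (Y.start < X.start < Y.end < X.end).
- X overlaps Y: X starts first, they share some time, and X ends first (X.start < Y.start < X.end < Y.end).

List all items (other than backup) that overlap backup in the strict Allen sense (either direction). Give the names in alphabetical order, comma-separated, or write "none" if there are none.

demo, deploy

Target backup = [30, 302].
demo [159, 518] → overlapped-by → yes.
deploy [110, 452] → overlapped-by → yes.
design_review [593, 741] → after → no.
interview [559, 611] → after → no.
onboarding [547, 764] → after → no.
planning [641, 655] → after → no.
qa_pass [379, 629] → after → no.
sync_call [442, 720] → after → no.
Result: demo, deploy.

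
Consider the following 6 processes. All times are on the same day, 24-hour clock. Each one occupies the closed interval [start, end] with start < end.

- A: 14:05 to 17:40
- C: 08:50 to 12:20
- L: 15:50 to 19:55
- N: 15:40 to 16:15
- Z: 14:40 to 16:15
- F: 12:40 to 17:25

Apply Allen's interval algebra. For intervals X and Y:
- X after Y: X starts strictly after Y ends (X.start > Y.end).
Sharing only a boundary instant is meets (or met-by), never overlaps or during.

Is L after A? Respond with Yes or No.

L = [15:50, 19:55], A = [14:05, 17:40].
Actual relation of L to A: overlapped-by.
Asked whether 'after' holds → No.

No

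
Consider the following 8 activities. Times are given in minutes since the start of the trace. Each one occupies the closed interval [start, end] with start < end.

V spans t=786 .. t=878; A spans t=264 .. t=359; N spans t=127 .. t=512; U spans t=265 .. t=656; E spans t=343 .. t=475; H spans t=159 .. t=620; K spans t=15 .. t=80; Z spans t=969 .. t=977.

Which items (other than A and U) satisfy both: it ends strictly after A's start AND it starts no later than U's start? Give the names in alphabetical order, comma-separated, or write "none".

H, N

Conditions: its end is strictly after A's start (X.end > t=264) AND its start is no later than U's start (X.start <= t=265).
E: end t=475 > t=264? ✓; start t=343 <= t=265? ✗ → no.
H: end t=620 > t=264? ✓; start t=159 <= t=265? ✓ → yes.
K: end t=80 > t=264? ✗; start t=15 <= t=265? ✓ → no.
N: end t=512 > t=264? ✓; start t=127 <= t=265? ✓ → yes.
V: end t=878 > t=264? ✓; start t=786 <= t=265? ✗ → no.
Z: end t=977 > t=264? ✓; start t=969 <= t=265? ✗ → no.
Result: H, N.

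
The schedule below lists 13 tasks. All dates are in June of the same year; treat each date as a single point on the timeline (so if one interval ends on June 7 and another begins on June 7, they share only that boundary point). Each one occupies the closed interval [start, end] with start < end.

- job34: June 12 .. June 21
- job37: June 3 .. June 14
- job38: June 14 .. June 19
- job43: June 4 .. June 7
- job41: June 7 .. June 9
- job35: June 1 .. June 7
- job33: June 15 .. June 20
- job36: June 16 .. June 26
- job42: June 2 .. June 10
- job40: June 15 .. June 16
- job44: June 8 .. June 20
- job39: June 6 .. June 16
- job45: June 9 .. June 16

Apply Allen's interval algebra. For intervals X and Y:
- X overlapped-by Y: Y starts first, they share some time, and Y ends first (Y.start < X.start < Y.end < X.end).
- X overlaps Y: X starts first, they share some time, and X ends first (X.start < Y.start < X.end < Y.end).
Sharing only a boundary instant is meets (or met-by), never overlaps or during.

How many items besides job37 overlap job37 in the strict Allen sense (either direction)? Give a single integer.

6

Target job37 = [June 3, June 14].
job33 [June 15, June 20] → after → no.
job34 [June 12, June 21] → overlapped-by → counts.
job35 [June 1, June 7] → overlaps → counts.
job36 [June 16, June 26] → after → no.
job38 [June 14, June 19] → met-by → no.
job39 [June 6, June 16] → overlapped-by → counts.
job40 [June 15, June 16] → after → no.
job41 [June 7, June 9] → during → no.
job42 [June 2, June 10] → overlaps → counts.
job43 [June 4, June 7] → during → no.
job44 [June 8, June 20] → overlapped-by → counts.
job45 [June 9, June 16] → overlapped-by → counts.
Total: 6.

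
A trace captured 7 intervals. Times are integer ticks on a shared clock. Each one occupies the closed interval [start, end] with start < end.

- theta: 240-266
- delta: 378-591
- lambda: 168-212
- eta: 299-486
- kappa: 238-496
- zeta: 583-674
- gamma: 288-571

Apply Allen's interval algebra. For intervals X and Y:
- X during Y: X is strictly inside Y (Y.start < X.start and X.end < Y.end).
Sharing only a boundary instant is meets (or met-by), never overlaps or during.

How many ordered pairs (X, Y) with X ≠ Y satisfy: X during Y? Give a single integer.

Checking all 42 ordered pairs for relation 'during'; matching pairs in alphabetical order:
(eta, gamma): eta during gamma ✓
(eta, kappa): eta during kappa ✓
(theta, kappa): theta during kappa ✓
Count: 3.

3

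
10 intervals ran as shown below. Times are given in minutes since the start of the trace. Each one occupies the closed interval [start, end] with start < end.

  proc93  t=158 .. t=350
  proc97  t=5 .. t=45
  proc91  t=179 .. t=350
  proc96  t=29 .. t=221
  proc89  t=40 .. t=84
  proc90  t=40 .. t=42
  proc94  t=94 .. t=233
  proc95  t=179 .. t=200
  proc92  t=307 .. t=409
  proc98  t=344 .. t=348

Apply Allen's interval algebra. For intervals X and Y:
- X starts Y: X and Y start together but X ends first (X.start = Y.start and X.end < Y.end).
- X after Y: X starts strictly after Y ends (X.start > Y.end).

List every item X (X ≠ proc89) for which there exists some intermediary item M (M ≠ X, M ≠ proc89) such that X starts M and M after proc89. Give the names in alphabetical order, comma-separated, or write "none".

proc95

Target proc89 = [t=40, t=84].
Intermediaries M with M after proc89: proc91, proc92, proc93, proc94, proc95, proc98.
Via proc91 — items with X starts proc91: proc95.
Via proc92 — items with X starts proc92: none.
Via proc93 — items with X starts proc93: none.
Via proc94 — items with X starts proc94: none.
Via proc95 — items with X starts proc95: none.
Via proc98 — items with X starts proc98: none.
Union: proc95.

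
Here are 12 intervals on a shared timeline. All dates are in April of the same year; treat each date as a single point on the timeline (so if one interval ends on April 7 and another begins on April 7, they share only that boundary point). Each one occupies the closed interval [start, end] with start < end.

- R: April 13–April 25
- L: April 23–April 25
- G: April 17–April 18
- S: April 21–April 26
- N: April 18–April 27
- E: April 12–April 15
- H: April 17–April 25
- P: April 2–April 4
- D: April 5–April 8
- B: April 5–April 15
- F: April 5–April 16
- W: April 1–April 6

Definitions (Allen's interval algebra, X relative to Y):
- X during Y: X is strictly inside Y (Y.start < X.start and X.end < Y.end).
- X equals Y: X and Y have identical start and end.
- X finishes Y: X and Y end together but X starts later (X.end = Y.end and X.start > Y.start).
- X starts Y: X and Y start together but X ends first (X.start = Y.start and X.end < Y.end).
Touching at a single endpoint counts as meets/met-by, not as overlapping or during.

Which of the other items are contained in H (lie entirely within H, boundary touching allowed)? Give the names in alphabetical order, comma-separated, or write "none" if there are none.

G, L

Target H = [April 17, April 25].
B [April 5, April 15] → before → no.
D [April 5, April 8] → before → no.
E [April 12, April 15] → before → no.
F [April 5, April 16] → before → no.
G [April 17, April 18] → starts → yes.
L [April 23, April 25] → finishes → yes.
N [April 18, April 27] → overlapped-by → no.
P [April 2, April 4] → before → no.
R [April 13, April 25] → finished-by → no.
S [April 21, April 26] → overlapped-by → no.
W [April 1, April 6] → before → no.
Result: G, L.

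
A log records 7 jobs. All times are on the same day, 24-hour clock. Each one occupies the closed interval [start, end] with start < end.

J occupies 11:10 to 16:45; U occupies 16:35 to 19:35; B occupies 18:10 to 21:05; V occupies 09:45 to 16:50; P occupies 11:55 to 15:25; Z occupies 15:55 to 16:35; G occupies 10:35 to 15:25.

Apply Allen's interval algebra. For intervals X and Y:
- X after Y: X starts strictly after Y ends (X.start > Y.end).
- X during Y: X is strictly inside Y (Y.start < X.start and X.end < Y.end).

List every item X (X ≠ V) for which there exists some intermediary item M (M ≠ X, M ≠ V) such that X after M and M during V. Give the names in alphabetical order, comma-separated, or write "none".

B, U, Z

Target V = [09:45, 16:50].
Intermediaries M with M during V: G, J, P, Z.
Via G — items with X after G: B, U, Z.
Via J — items with X after J: B.
Via P — items with X after P: B, U, Z.
Via Z — items with X after Z: B.
Union: B, U, Z.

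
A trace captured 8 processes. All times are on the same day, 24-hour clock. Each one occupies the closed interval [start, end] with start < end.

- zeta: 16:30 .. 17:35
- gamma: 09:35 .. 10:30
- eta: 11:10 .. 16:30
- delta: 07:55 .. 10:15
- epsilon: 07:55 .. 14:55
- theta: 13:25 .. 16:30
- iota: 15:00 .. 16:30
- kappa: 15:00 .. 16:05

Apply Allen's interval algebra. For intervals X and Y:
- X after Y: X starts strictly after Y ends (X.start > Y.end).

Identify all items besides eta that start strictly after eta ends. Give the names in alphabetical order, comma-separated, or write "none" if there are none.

Target eta = [11:10, 16:30].
delta [07:55, 10:15] → before → no.
epsilon [07:55, 14:55] → overlaps → no.
gamma [09:35, 10:30] → before → no.
iota [15:00, 16:30] → finishes → no.
kappa [15:00, 16:05] → during → no.
theta [13:25, 16:30] → finishes → no.
zeta [16:30, 17:35] → met-by → no.
Result: none.

none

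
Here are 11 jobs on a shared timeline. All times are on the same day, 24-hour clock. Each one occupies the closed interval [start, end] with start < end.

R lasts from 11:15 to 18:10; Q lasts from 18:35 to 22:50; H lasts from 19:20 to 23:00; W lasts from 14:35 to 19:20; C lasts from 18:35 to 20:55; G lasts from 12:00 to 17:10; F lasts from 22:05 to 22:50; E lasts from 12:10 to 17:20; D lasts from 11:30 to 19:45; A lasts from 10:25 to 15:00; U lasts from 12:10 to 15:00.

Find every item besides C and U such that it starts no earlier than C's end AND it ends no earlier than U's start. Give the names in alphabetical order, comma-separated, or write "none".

Conditions: its start is no earlier than C's end (X.start >= 20:55) AND its end is no earlier than U's start (X.end >= 12:10).
A: start 10:25 >= 20:55? ✗; end 15:00 >= 12:10? ✓ → no.
D: start 11:30 >= 20:55? ✗; end 19:45 >= 12:10? ✓ → no.
E: start 12:10 >= 20:55? ✗; end 17:20 >= 12:10? ✓ → no.
F: start 22:05 >= 20:55? ✓; end 22:50 >= 12:10? ✓ → yes.
G: start 12:00 >= 20:55? ✗; end 17:10 >= 12:10? ✓ → no.
H: start 19:20 >= 20:55? ✗; end 23:00 >= 12:10? ✓ → no.
Q: start 18:35 >= 20:55? ✗; end 22:50 >= 12:10? ✓ → no.
R: start 11:15 >= 20:55? ✗; end 18:10 >= 12:10? ✓ → no.
W: start 14:35 >= 20:55? ✗; end 19:20 >= 12:10? ✓ → no.
Result: F.

F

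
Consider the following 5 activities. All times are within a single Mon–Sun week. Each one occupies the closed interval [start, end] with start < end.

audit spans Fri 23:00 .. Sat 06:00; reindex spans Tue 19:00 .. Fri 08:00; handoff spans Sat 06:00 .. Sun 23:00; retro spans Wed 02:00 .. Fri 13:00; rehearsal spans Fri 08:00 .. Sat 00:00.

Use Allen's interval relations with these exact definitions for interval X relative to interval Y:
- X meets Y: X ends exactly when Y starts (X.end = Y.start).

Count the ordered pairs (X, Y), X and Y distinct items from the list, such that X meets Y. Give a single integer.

2

Checking all 20 ordered pairs for relation 'meets'; matching pairs in alphabetical order:
(audit, handoff): audit meets handoff ✓
(reindex, rehearsal): reindex meets rehearsal ✓
Count: 2.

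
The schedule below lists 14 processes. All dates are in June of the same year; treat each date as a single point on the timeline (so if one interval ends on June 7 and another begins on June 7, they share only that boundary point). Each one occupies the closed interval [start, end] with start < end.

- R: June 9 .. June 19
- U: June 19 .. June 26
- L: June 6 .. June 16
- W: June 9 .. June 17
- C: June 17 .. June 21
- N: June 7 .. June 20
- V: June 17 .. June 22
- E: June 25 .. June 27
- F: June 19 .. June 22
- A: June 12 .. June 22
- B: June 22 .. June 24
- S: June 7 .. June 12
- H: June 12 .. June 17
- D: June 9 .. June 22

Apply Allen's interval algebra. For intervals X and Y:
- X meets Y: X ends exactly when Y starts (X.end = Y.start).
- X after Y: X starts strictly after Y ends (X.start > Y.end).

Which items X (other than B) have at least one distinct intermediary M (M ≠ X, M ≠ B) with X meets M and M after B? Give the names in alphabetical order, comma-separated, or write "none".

none

Target B = [June 22, June 24].
Intermediaries M with M after B: E.
Via E — items with X meets E: none.
Union: none.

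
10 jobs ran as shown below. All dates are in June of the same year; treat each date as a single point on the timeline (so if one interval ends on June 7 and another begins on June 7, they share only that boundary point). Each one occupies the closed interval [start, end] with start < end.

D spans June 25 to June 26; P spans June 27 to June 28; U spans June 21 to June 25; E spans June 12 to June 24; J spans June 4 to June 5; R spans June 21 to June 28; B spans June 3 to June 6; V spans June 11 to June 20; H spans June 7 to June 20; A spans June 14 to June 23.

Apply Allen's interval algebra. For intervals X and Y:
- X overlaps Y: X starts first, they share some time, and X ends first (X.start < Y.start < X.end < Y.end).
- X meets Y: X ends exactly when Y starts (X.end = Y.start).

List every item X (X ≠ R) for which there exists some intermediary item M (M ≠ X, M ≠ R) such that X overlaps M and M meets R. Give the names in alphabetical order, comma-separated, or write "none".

Target R = [June 21, June 28].
Intermediaries M with M meets R: none.
Union: none.

none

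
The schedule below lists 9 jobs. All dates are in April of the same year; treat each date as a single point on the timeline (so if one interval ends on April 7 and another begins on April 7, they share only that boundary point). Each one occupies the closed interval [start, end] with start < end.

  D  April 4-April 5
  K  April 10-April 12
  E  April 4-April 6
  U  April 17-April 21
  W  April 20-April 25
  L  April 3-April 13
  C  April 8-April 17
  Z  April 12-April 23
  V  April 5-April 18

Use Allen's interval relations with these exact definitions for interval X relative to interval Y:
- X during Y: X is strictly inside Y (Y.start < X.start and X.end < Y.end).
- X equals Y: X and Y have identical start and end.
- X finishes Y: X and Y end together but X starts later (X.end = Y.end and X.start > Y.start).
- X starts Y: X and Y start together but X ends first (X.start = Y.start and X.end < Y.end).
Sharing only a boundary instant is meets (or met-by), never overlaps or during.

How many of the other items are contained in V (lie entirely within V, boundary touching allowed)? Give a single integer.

2

Target V = [April 5, April 18].
C [April 8, April 17] → during → counts.
D [April 4, April 5] → meets → no.
E [April 4, April 6] → overlaps → no.
K [April 10, April 12] → during → counts.
L [April 3, April 13] → overlaps → no.
U [April 17, April 21] → overlapped-by → no.
W [April 20, April 25] → after → no.
Z [April 12, April 23] → overlapped-by → no.
Total: 2.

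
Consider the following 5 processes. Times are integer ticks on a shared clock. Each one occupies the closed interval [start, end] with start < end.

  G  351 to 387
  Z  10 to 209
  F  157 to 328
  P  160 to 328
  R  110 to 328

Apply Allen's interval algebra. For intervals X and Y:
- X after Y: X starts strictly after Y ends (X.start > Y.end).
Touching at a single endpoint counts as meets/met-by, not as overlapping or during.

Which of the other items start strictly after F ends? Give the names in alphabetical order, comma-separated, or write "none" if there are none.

Target F = [157, 328].
G [351, 387] → after → yes.
P [160, 328] → finishes → no.
R [110, 328] → finished-by → no.
Z [10, 209] → overlaps → no.
Result: G.

G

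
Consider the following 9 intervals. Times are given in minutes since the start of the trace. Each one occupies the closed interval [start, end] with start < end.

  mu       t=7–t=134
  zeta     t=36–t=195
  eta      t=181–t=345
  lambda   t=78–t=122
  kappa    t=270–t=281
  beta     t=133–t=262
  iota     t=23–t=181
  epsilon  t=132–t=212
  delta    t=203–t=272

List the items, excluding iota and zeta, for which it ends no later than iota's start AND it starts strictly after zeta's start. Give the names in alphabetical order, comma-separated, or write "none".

Conditions: its end is no later than iota's start (X.end <= t=23) AND its start is strictly after zeta's start (X.start > t=36).
beta: end t=262 <= t=23? ✗; start t=133 > t=36? ✓ → no.
delta: end t=272 <= t=23? ✗; start t=203 > t=36? ✓ → no.
epsilon: end t=212 <= t=23? ✗; start t=132 > t=36? ✓ → no.
eta: end t=345 <= t=23? ✗; start t=181 > t=36? ✓ → no.
kappa: end t=281 <= t=23? ✗; start t=270 > t=36? ✓ → no.
lambda: end t=122 <= t=23? ✗; start t=78 > t=36? ✓ → no.
mu: end t=134 <= t=23? ✗; start t=7 > t=36? ✗ → no.
Result: none.

none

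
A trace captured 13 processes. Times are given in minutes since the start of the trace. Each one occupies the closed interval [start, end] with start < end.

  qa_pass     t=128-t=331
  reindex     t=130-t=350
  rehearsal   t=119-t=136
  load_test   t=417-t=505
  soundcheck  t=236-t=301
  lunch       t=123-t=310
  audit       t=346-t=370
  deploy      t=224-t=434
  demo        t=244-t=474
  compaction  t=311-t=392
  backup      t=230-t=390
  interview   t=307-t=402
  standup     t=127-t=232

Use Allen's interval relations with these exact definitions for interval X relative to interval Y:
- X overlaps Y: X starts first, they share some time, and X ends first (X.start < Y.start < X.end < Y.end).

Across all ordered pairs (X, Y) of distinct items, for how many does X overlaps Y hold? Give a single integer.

Checking all 156 ordered pairs for relation 'overlaps'; matching pairs in alphabetical order:
(backup, compaction): backup overlaps compaction ✓
(backup, demo): backup overlaps demo ✓
(backup, interview): backup overlaps interview ✓
(demo, load_test): demo overlaps load_test ✓
(deploy, demo): deploy overlaps demo ✓
(deploy, load_test): deploy overlaps load_test ✓
(lunch, backup): lunch overlaps backup ✓
(lunch, demo): lunch overlaps demo ✓
(lunch, deploy): lunch overlaps deploy ✓
(lunch, interview): lunch overlaps interview ✓
(lunch, qa_pass): lunch overlaps qa_pass ✓
(lunch, reindex): lunch overlaps reindex ✓
(qa_pass, backup): qa_pass overlaps backup ✓
(qa_pass, compaction): qa_pass overlaps compaction ✓
(qa_pass, demo): qa_pass overlaps demo ✓
(qa_pass, deploy): qa_pass overlaps deploy ✓
(qa_pass, interview): qa_pass overlaps interview ✓
(qa_pass, reindex): qa_pass overlaps reindex ✓
(rehearsal, lunch): rehearsal overlaps lunch ✓
(rehearsal, qa_pass): rehearsal overlaps qa_pass ✓
(rehearsal, reindex): rehearsal overlaps reindex ✓
(rehearsal, standup): rehearsal overlaps standup ✓
(reindex, audit): reindex overlaps audit ✓
(reindex, backup): reindex overlaps backup ✓
... plus 9 further pairs not listed.
Count: 33.

33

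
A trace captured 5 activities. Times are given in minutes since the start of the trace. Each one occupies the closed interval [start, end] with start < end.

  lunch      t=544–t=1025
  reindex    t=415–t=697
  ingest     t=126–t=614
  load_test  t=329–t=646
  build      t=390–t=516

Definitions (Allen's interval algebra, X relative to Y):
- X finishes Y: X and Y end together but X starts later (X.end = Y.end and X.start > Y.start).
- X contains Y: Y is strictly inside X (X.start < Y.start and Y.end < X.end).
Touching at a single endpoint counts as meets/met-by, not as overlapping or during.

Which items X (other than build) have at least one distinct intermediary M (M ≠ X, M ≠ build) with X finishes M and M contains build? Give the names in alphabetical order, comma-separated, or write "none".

Target build = [t=390, t=516].
Intermediaries M with M contains build: ingest, load_test.
Via ingest — items with X finishes ingest: none.
Via load_test — items with X finishes load_test: none.
Union: none.

none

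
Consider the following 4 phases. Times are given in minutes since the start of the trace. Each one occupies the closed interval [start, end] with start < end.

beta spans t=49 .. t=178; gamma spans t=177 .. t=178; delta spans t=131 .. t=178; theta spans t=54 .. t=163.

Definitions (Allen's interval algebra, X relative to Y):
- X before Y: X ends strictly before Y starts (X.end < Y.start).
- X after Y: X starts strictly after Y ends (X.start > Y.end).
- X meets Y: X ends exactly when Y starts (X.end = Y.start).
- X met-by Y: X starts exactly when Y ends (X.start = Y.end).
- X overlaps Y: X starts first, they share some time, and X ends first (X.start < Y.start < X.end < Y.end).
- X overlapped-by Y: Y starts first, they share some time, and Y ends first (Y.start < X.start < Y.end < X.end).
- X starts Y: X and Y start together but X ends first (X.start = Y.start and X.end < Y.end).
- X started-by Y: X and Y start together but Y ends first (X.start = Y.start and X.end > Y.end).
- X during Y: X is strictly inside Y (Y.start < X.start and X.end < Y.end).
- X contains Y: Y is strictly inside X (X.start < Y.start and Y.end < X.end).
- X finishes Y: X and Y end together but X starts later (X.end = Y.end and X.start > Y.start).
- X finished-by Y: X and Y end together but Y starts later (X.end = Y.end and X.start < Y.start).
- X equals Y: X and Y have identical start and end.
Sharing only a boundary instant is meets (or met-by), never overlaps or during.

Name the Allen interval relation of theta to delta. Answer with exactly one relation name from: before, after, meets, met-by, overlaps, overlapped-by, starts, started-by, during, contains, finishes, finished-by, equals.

overlaps

theta = [t=54, t=163]; delta = [t=131, t=178].
Compare endpoints: theta.start < delta.start, theta.start < delta.end, theta.end > delta.start, theta.end < delta.end.
That pattern is 'overlaps'.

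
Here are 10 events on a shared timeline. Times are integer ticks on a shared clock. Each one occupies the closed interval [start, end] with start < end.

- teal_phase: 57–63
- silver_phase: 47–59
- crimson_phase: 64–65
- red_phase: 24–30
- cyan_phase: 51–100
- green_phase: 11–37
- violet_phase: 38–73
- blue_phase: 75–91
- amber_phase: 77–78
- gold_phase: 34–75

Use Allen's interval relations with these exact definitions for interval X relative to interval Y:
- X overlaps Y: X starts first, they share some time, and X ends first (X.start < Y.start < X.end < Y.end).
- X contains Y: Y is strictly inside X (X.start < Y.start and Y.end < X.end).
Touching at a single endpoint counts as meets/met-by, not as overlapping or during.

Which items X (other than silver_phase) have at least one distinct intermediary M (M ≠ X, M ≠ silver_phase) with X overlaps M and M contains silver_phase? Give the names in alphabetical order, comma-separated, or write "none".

green_phase

Target silver_phase = [47, 59].
Intermediaries M with M contains silver_phase: gold_phase, violet_phase.
Via gold_phase — items with X overlaps gold_phase: green_phase.
Via violet_phase — items with X overlaps violet_phase: none.
Union: green_phase.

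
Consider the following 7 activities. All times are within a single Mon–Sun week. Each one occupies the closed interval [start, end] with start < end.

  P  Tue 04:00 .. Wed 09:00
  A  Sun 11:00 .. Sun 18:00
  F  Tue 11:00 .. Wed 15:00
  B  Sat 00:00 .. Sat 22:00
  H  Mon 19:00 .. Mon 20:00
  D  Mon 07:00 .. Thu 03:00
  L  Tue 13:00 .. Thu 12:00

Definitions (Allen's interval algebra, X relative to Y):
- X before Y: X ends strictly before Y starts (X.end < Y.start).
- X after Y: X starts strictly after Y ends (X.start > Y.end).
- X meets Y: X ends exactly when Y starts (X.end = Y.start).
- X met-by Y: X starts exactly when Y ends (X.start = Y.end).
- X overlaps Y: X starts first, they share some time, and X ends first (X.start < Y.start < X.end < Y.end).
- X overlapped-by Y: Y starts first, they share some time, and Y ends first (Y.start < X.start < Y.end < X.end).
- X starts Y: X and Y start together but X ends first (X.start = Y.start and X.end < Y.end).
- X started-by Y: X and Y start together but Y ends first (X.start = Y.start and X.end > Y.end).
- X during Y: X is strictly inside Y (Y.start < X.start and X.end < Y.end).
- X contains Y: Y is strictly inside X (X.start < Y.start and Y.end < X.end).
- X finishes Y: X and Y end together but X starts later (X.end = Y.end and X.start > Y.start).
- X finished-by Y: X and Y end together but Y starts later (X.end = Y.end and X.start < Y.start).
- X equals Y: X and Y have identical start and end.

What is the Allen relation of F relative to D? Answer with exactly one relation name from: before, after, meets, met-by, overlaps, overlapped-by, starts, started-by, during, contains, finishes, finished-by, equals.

during

F = [Tue 11:00, Wed 15:00]; D = [Mon 07:00, Thu 03:00].
Compare endpoints: F.start > D.start, F.start < D.end, F.end > D.start, F.end < D.end.
That pattern is 'during'.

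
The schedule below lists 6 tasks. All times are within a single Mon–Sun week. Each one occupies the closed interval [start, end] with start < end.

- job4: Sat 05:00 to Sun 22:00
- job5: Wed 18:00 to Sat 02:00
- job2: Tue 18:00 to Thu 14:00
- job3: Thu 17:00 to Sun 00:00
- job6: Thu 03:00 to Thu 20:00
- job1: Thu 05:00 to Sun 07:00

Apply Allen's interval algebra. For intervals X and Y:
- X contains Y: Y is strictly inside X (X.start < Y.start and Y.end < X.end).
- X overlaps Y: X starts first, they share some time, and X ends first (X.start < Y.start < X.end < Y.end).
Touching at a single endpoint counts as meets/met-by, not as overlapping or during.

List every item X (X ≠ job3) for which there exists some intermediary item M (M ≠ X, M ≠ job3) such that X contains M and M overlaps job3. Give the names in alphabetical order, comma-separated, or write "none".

Target job3 = [Thu 17:00, Sun 00:00].
Intermediaries M with M overlaps job3: job5, job6.
Via job5 — items with X contains job5: none.
Via job6 — items with X contains job6: job5.
Union: job5.

job5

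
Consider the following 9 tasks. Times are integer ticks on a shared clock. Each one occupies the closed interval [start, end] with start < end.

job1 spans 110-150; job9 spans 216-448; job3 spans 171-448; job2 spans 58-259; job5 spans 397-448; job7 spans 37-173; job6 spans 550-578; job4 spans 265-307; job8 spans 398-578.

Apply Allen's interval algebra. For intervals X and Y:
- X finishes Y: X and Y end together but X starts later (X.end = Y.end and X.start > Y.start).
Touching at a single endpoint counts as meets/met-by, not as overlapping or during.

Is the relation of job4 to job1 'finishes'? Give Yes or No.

job4 = [265, 307], job1 = [110, 150].
Actual relation of job4 to job1: after.
Asked whether 'finishes' holds → No.

No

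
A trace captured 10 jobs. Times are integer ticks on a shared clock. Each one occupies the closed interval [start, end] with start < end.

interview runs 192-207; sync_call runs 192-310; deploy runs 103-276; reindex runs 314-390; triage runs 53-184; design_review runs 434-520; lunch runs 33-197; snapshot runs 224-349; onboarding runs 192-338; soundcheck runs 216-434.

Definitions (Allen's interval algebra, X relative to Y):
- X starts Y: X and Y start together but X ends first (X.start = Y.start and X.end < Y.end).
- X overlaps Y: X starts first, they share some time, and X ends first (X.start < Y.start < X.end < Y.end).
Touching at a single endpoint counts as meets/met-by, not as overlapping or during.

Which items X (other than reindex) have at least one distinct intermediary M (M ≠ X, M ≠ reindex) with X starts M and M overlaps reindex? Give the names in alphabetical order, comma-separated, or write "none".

Target reindex = [314, 390].
Intermediaries M with M overlaps reindex: onboarding, snapshot.
Via onboarding — items with X starts onboarding: interview, sync_call.
Via snapshot — items with X starts snapshot: none.
Union: interview, sync_call.

interview, sync_call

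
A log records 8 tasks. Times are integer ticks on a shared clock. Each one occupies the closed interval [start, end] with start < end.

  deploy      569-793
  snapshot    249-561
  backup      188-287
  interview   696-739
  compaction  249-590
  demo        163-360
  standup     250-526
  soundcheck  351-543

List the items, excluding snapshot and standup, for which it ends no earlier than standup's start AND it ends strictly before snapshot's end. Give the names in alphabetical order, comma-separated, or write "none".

backup, demo, soundcheck

Conditions: its end is no earlier than standup's start (X.end >= 250) AND its end is strictly before snapshot's end (X.end < 561).
backup: end 287 >= 250? ✓; end 287 < 561? ✓ → yes.
compaction: end 590 >= 250? ✓; end 590 < 561? ✗ → no.
demo: end 360 >= 250? ✓; end 360 < 561? ✓ → yes.
deploy: end 793 >= 250? ✓; end 793 < 561? ✗ → no.
interview: end 739 >= 250? ✓; end 739 < 561? ✗ → no.
soundcheck: end 543 >= 250? ✓; end 543 < 561? ✓ → yes.
Result: backup, demo, soundcheck.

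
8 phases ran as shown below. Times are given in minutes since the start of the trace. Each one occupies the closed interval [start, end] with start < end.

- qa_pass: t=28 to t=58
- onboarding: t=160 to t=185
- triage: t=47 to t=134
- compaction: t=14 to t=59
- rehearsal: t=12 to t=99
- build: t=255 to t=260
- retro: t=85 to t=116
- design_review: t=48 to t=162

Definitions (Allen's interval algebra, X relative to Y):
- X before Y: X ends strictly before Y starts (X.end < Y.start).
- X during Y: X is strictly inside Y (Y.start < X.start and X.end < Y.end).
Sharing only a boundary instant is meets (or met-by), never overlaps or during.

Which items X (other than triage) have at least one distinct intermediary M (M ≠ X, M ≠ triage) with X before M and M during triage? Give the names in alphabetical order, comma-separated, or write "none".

Target triage = [t=47, t=134].
Intermediaries M with M during triage: retro.
Via retro — items with X before retro: compaction, qa_pass.
Union: compaction, qa_pass.

compaction, qa_pass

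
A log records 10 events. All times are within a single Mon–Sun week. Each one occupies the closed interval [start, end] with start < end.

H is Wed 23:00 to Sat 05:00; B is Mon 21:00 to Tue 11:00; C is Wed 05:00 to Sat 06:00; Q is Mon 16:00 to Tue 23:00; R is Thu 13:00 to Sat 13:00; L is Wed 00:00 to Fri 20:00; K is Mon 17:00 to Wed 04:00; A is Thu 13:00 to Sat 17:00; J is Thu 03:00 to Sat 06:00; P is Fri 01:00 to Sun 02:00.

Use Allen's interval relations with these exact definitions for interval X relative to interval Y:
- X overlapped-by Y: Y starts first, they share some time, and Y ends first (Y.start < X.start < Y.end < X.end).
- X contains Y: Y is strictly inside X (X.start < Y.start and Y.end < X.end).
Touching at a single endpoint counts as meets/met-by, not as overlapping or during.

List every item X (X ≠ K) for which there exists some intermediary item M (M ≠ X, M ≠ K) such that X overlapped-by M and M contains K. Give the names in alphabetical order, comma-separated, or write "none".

none

Target K = [Mon 17:00, Wed 04:00].
Intermediaries M with M contains K: none.
Union: none.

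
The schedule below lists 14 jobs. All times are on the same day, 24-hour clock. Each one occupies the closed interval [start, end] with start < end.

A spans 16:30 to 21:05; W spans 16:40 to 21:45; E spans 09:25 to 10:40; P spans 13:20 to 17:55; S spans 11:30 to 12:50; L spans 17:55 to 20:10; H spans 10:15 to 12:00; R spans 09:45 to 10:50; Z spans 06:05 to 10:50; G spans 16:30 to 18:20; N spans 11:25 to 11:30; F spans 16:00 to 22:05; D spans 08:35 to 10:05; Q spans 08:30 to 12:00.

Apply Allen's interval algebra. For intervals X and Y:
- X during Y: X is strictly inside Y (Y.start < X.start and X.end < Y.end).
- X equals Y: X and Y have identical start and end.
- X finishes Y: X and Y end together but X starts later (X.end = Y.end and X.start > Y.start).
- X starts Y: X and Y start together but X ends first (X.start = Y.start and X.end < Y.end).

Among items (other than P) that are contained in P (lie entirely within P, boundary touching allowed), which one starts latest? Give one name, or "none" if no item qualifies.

Target P = [13:20, 17:55].
A [16:30, 21:05] → overlapped-by → excluded.
D [08:35, 10:05] → before → excluded.
E [09:25, 10:40] → before → excluded.
F [16:00, 22:05] → overlapped-by → excluded.
G [16:30, 18:20] → overlapped-by → excluded.
H [10:15, 12:00] → before → excluded.
L [17:55, 20:10] → met-by → excluded.
N [11:25, 11:30] → before → excluded.
Q [08:30, 12:00] → before → excluded.
R [09:45, 10:50] → before → excluded.
S [11:30, 12:50] → before → excluded.
W [16:40, 21:45] → overlapped-by → excluded.
Z [06:05, 10:50] → before → excluded.
No candidates → none.

none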